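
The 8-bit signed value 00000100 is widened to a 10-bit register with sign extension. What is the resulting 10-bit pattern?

0000000100

MSB of 00000100 is 0; replicate it into the new high bits.
00|00000100 → 0000000100 (still 4).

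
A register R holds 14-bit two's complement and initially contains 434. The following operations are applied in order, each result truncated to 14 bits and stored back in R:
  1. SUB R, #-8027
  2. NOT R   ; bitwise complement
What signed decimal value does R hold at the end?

7922

Start: R = 434 = 00000110110010.
R = 434 − (-8027) = 8461; wraps to -7923 = 10000100001101
R = NOT 10000100001101 = 01111011110010 = 7922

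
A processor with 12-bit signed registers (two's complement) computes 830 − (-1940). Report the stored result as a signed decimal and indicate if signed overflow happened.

-1326; overflow

830 → 001100111110
-1940 → 100001101100
Subtract via negate-and-add: invert 100001101100 + 1 = 011110010100 (i.e. 1940).
  001100111110
+ 011110010100
= 101011010010
Result 101011010010: MSB = 1 → 2770 − 4096 = -1326.
Both addends (after negating the subtrahend) are non-negative but the stored result is negative: signed overflow. The true value 830 − (-1940) = 2770 lies outside [-2048, 2047].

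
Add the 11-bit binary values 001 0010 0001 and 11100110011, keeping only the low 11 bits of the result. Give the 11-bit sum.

00001010100

  00100100001
+ 11100110011
= 00001010100  (discard carry-out 1)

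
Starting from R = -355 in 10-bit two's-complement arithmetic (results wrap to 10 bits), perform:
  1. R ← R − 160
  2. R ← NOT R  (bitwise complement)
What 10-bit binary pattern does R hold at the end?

1000000010

Start: R = -355 = 1010011101.
R = -355 − 160 = -515; wraps to 509 = 0111111101
R = NOT 0111111101 = 1000000010 = -510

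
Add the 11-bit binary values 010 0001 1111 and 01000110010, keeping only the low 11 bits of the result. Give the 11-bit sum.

  01000011111
+ 01000110010
= 10001010001

10001010001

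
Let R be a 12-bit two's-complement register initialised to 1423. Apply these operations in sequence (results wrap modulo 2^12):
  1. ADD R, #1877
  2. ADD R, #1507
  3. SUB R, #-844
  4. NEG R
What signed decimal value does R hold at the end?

Start: R = 1423 = 010110001111.
R = 1423 + 1877 = 3300; wraps to -796 = 110011100100
R = -796 + 1507 = 711 = 001011000111
R = 711 − (-844) = 1555 = 011000010011
R = −(1555) = -1555 = 100111101101

-1555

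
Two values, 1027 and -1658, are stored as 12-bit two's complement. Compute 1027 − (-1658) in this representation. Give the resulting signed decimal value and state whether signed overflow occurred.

-1411; overflow

1027 → 010000000011
-1658 → 100110000110
Subtract via negate-and-add: invert 100110000110 + 1 = 011001111010 (i.e. 1658).
  010000000011
+ 011001111010
= 101001111101
Result 101001111101: MSB = 1 → 2685 − 4096 = -1411.
Both addends (after negating the subtrahend) are non-negative but the stored result is negative: signed overflow. The true value 1027 − (-1658) = 2685 lies outside [-2048, 2047].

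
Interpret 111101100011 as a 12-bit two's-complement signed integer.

MSB is 1, so the value is negative.
Invert: 000010011100. Add 1: 000010011101 = 157. So the value is −157.

-157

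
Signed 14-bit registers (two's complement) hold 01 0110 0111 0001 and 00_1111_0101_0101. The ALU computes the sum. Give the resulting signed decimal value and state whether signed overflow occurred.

01 0110 0111 0001 → 01011001110001 = 5745 (signed)
00_1111_0101_0101 → 00111101010101 = 3925 (signed)
  01011001110001
+ 00111101010101
= 10010111000110
Result 10010111000110: MSB = 1 → 9670 − 16384 = -6714.
Both addends are non-negative but the stored result is negative: signed overflow. The true value 5745 + 3925 = 9670 lies outside [-8192, 8191].

-6714; overflow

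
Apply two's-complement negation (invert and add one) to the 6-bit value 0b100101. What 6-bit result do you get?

011011

Invert: 011010. Add 1: 011011.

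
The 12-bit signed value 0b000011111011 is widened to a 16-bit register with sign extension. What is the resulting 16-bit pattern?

0000000011111011

MSB of 000011111011 is 0; replicate it into the new high bits.
0000|000011111011 → 0000000011111011 (still 251).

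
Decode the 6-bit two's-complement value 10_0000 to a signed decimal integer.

-32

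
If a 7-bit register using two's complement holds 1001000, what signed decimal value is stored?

-56

MSB is 1, so the value is negative.
Unsigned reading: 72. Subtract 2^7 = 128: 72 − 128 = -56.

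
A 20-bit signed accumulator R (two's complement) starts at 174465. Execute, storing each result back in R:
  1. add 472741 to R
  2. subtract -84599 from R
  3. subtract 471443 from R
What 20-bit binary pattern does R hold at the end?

00111111100100001010

Start: R = 174465 = 00101010100110000001.
R = 174465 + 472741 = 647206; wraps to -401370 = 10011110000000100110
R = -401370 − (-84599) = -316771 = 10110010101010011101
R = -316771 − 471443 = -788214; wraps to 260362 = 00111111100100001010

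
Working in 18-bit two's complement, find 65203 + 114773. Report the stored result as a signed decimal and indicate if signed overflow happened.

-82168; overflow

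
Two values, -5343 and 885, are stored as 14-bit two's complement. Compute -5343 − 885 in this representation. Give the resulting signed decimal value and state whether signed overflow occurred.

-6228; no overflow

-5343 → 10101100100001
885 → 00001101110101
Subtract via negate-and-add: invert 00001101110101 + 1 = 11110010001011 (i.e. -885).
  10101100100001
+ 11110010001011
= 10011110101100  (discard carry-out 1)
Result 10011110101100: MSB = 1 → 10156 − 16384 = -6228.
Both addends (after negating the subtrahend) are negative and so is the stored result: no signed overflow.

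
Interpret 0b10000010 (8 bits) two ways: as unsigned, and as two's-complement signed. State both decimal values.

Unsigned: 10000010 = 130.
Signed: MSB=1 → 130 − 256 = -126.

unsigned = 130, signed = -126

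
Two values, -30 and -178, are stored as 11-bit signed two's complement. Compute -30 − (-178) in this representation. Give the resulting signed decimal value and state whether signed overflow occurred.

148; no overflow

-30 → 11111100010
-178 → 11101001110
Subtract via negate-and-add: invert 11101001110 + 1 = 00010110010 (i.e. 178).
  11111100010
+ 00010110010
= 00010010100  (discard carry-out 1)
Result 00010010100: MSB = 0 → value 148.
Addends (after negating the subtrahend) have opposite signs, so signed overflow cannot occur.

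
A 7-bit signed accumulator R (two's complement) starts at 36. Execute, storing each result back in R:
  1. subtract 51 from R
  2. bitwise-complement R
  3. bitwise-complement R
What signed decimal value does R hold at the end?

Start: R = 36 = 0100100.
R = 36 − 51 = -15 = 1110001
R = NOT 1110001 = 0001110 = 14
R = NOT 0001110 = 1110001 = -15

-15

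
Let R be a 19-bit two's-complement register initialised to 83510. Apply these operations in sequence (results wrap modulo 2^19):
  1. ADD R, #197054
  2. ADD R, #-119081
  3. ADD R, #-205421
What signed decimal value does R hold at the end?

-43938

Start: R = 83510 = 0010100011000110110.
R = 83510 + 197054 = 280564; wraps to -243724 = 1000100011111110100
R = -243724 + (-119081) = -362805; wraps to 161483 = 0100111011011001011
R = 161483 + (-205421) = -43938 = 1110101010001011110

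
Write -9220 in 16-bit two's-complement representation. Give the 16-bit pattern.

1101101111111100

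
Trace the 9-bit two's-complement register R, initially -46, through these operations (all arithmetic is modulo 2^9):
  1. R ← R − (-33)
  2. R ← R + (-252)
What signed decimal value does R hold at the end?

Start: R = -46 = 111010010.
R = -46 − (-33) = -13 = 111110011
R = -13 + (-252) = -265; wraps to 247 = 011110111

247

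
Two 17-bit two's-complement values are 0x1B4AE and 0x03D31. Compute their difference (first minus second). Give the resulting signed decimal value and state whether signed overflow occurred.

-34947; no overflow

0x1B4AE = 11011010010101110 = -19282 (signed)
0x03D31 = 00011110100110001 = 15665 (signed)
Subtract via negate-and-add: invert 00011110100110001 + 1 = 11100001011001111 (i.e. -15665).
  11011010010101110
+ 11100001011001111
= 10111011101111101  (discard carry-out 1)
Result 10111011101111101: MSB = 1 → 96125 − 131072 = -34947.
Both addends (after negating the subtrahend) are negative and so is the stored result: no signed overflow.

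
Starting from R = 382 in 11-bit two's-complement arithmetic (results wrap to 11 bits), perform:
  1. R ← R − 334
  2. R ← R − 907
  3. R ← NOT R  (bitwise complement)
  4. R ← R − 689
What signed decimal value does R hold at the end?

169

Start: R = 382 = 00101111110.
R = 382 − 334 = 48 = 00000110000
R = 48 − 907 = -859 = 10010100101
R = NOT 10010100101 = 01101011010 = 858
R = 858 − 689 = 169 = 00010101001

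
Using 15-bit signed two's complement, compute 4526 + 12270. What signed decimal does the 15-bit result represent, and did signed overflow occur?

-15972; overflow

4526 → 001000110101110
12270 → 010111111101110
  001000110101110
+ 010111111101110
= 100000110011100
Result 100000110011100: MSB = 1 → 16796 − 32768 = -15972.
Both addends are non-negative but the stored result is negative: signed overflow. The true value 4526 + 12270 = 16796 lies outside [-16384, 16383].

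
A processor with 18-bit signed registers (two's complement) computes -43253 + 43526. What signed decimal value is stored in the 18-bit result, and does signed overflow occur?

-43253 → 110101011100001011
43526 → 001010101000000110
  110101011100001011
+ 001010101000000110
= 000000000100010001  (discard carry-out 1)
Result 000000000100010001: MSB = 0 → value 273.
Addends have opposite signs, so signed overflow cannot occur.

273; no overflow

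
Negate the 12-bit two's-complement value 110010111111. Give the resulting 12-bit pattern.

Invert: 001101000000. Add 1: 001101000001.
Check: 110010111111 = -833, 001101000001 = 833.

001101000001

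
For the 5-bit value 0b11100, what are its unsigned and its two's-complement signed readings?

Unsigned: 11100 = 28.
Signed: MSB=1 → 28 − 32 = -4.

unsigned = 28, signed = -4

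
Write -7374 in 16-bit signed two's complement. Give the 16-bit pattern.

1110001100110010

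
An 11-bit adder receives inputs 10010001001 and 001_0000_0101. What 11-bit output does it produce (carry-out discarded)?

10110001110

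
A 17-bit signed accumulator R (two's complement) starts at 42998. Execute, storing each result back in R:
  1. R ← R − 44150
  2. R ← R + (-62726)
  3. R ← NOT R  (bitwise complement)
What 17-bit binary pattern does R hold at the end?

Start: R = 42998 = 01010011111110110.
R = 42998 − 44150 = -1152 = 11111101110000000
R = -1152 + (-62726) = -63878 = 10000011001111010
R = NOT 10000011001111010 = 01111100110000101 = 63877

01111100110000101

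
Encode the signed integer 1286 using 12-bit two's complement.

1286 is non-negative, so write it directly in 12 bits: 010100000110.

010100000110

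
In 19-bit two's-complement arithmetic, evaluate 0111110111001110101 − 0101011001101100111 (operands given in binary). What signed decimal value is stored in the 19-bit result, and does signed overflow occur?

80654; no overflow

0111110111001110101 = 257653 (signed)
0101011001101100111 = 176999 (signed)
Subtract via negate-and-add: invert 0101011001101100111 + 1 = 1010100110010011001 (i.e. -176999).
  0111110111001110101
+ 1010100110010011001
= 0010011101100001110  (discard carry-out 1)
Result 0010011101100001110: MSB = 0 → value 80654.
Addends (after negating the subtrahend) have opposite signs, so signed overflow cannot occur.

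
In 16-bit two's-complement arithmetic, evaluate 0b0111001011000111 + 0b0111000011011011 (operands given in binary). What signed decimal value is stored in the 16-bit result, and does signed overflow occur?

0b0111001011000111 → 0111001011000111 = 29383 (signed)
0b0111000011011011 → 0111000011011011 = 28891 (signed)
  0111001011000111
+ 0111000011011011
= 1110001110100010
Result 1110001110100010: MSB = 1 → 58274 − 65536 = -7262.
Both addends are non-negative but the stored result is negative: signed overflow. The true value 29383 + 28891 = 58274 lies outside [-32768, 32767].

-7262; overflow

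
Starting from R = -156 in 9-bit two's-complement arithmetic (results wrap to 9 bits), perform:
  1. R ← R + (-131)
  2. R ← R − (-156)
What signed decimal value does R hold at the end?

Start: R = -156 = 101100100.
R = -156 + (-131) = -287; wraps to 225 = 011100001
R = 225 − (-156) = 381; wraps to -131 = 101111101

-131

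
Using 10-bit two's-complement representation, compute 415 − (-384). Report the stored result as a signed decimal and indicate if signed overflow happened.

415 → 0110011111
-384 → 1010000000
Subtract via negate-and-add: invert 1010000000 + 1 = 0110000000 (i.e. 384).
  0110011111
+ 0110000000
= 1100011111
Result 1100011111: MSB = 1 → 799 − 1024 = -225.
Both addends (after negating the subtrahend) are non-negative but the stored result is negative: signed overflow. The true value 415 − (-384) = 799 lies outside [-512, 511].

-225; overflow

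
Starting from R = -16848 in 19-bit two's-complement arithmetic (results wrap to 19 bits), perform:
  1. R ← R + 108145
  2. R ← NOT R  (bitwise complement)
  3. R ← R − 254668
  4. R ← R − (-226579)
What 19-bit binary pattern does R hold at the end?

1100010110110100101

Start: R = -16848 = 1111011111000110000.
R = -16848 + 108145 = 91297 = 0010110010010100001
R = NOT 0010110010010100001 = 1101001101101011110 = -91298
R = -91298 − 254668 = -345966; wraps to 178322 = 0101011100010010010
R = 178322 − (-226579) = 404901; wraps to -119387 = 1100010110110100101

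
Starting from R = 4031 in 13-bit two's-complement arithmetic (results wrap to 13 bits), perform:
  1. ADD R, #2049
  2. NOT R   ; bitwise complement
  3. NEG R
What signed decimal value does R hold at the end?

Start: R = 4031 = 0111110111111.
R = 4031 + 2049 = 6080; wraps to -2112 = 1011111000000
R = NOT 1011111000000 = 0100000111111 = 2111
R = −(2111) = -2111 = 1011111000001

-2111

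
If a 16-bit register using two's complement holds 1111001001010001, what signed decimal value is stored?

-3503

MSB is 1, so the value is negative.
Unsigned reading: 62033. Subtract 2^16 = 65536: 62033 − 65536 = -3503.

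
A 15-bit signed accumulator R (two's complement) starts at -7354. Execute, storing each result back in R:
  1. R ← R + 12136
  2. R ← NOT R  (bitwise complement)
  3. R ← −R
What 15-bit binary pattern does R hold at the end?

001001010101111

Start: R = -7354 = 110001101000110.
R = -7354 + 12136 = 4782 = 001001010101110
R = NOT 001001010101110 = 110110101010001 = -4783
R = −(-4783) = 4783 = 001001010101111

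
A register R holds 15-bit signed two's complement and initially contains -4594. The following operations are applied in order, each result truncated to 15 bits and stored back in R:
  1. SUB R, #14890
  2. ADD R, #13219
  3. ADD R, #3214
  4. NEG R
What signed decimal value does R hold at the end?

3051

Start: R = -4594 = 110111000001110.
R = -4594 − 14890 = -19484; wraps to 13284 = 011001111100100
R = 13284 + 13219 = 26503; wraps to -6265 = 110011110000111
R = -6265 + 3214 = -3051 = 111010000010101
R = −(-3051) = 3051 = 000101111101011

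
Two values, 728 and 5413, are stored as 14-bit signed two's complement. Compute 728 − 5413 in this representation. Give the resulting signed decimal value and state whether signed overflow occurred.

728 → 00001011011000
5413 → 01010100100101
Subtract via negate-and-add: invert 01010100100101 + 1 = 10101011011011 (i.e. -5413).
  00001011011000
+ 10101011011011
= 10110110110011
Result 10110110110011: MSB = 1 → 11699 − 16384 = -4685.
Addends (after negating the subtrahend) have opposite signs, so signed overflow cannot occur.

-4685; no overflow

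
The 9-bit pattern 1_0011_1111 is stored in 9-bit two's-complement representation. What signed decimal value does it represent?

-193

MSB is 1, so the value is negative.
Unsigned reading: 319. Subtract 2^9 = 512: 319 − 512 = -193.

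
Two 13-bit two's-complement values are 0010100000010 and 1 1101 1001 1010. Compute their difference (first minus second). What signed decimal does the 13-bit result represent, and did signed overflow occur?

0010100000010 = 1282 (signed)
1 1101 1001 1010 → 1110110011010 = -614 (signed)
Subtract via negate-and-add: invert 1110110011010 + 1 = 0001001100110 (i.e. 614).
  0010100000010
+ 0001001100110
= 0011101101000
Result 0011101101000: MSB = 0 → value 1896.
Both addends (after negating the subtrahend) are non-negative and so is the stored result: no signed overflow.

1896; no overflow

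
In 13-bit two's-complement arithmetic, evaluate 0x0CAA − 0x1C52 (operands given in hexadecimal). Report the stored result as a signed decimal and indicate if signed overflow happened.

0x0CAA = 0110010101010 = 3242 (signed)
0x1C52 = 1110001010010 = -942 (signed)
Subtract via negate-and-add: invert 1110001010010 + 1 = 0001110101110 (i.e. 942).
  0110010101010
+ 0001110101110
= 1000001011000
Result 1000001011000: MSB = 1 → 4184 − 8192 = -4008.
Both addends (after negating the subtrahend) are non-negative but the stored result is negative: signed overflow. The true value 3242 − (-942) = 4184 lies outside [-4096, 4095].

-4008; overflow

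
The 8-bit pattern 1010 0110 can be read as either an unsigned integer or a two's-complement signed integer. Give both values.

unsigned = 166, signed = -90

Unsigned: 10100110 = 166.
Signed: MSB=1 → 166 − 256 = -90.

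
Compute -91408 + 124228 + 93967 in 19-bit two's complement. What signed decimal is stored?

126787

-91408 + 124228 = 32820 (0001000000000110100)
32820 + 93967 = 126787 (0011110111101000011)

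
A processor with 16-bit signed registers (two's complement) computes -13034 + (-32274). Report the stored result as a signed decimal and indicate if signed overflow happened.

20228; overflow

-13034 → 1100110100010110
-32274 → 1000000111101110
  1100110100010110
+ 1000000111101110
= 0100111100000100  (discard carry-out 1)
Result 0100111100000100: MSB = 0 → value 20228.
Both addends are negative but the stored result is non-negative: signed overflow. The true value -13034 + (-32274) = -45308 lies outside [-32768, 32767].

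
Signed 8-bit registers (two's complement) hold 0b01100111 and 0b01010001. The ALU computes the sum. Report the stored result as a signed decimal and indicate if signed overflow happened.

-72; overflow

0b01100111 → 01100111 = 103 (signed)
0b01010001 → 01010001 = 81 (signed)
  01100111
+ 01010001
= 10111000
Result 10111000: MSB = 1 → 184 − 256 = -72.
Both addends are non-negative but the stored result is negative: signed overflow. The true value 103 + 81 = 184 lies outside [-128, 127].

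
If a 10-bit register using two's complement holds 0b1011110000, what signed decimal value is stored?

MSB is 1, so the value is negative.
Unsigned reading: 752. Subtract 2^10 = 1024: 752 − 1024 = -272.

-272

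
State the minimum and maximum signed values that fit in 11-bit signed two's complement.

Minimum: −2^10 = -1024.
Maximum: 2^10 − 1 = 1023.

min = -1024, max = 1023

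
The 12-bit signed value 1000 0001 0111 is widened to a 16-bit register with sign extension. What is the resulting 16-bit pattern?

1111100000010111

MSB of 100000010111 is 1; replicate it into the new high bits.
1111|100000010111 → 1111100000010111 (still -2025).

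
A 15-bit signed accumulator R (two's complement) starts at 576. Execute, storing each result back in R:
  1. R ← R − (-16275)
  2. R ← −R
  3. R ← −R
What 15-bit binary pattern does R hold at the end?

100000111010011

Start: R = 576 = 000001001000000.
R = 576 − (-16275) = 16851; wraps to -15917 = 100000111010011
R = −(-15917) = 15917 = 011111000101101
R = −(15917) = -15917 = 100000111010011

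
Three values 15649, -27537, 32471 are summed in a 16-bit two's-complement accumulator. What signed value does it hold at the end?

15649 + (-27537) = -11888 (1101000110010000)
-11888 + 32471 = 20583 (0101000001100111)

20583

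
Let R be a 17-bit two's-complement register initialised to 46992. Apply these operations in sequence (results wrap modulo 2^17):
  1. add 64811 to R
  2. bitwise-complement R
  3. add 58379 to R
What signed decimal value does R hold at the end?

-53425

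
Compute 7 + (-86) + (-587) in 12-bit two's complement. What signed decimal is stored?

7 + (-86) = -79 (111110110001)
-79 + (-587) = -666 (110101100110)

-666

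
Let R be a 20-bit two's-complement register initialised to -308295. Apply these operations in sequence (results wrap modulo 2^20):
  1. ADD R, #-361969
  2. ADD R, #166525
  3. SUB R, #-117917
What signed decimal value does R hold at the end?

Start: R = -308295 = 10110100101110111001.
R = -308295 + (-361969) = -670264; wraps to 378312 = 01011100010111001000
R = 378312 + 166525 = 544837; wraps to -503739 = 10000101000001000101
R = -503739 − (-117917) = -385822 = 10100001110011100010

-385822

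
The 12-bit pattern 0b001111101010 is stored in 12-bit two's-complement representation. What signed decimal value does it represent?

MSB is 0, so the value is non-negative: 001111101010 = 1002.

1002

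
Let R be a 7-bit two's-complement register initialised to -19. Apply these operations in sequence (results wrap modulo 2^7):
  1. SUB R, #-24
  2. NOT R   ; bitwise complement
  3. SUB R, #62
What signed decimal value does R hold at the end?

60

Start: R = -19 = 1101101.
R = -19 − (-24) = 5 = 0000101
R = NOT 0000101 = 1111010 = -6
R = -6 − 62 = -68; wraps to 60 = 0111100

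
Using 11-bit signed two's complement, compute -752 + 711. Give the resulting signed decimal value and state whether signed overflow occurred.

-41; no overflow

-752 → 10100010000
711 → 01011000111
  10100010000
+ 01011000111
= 11111010111
Result 11111010111: MSB = 1 → 2007 − 2048 = -41.
Addends have opposite signs, so signed overflow cannot occur.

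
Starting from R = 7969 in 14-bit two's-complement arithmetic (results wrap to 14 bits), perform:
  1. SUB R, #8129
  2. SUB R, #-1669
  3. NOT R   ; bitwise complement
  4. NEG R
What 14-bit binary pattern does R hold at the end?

00010111100110

Start: R = 7969 = 01111100100001.
R = 7969 − 8129 = -160 = 11111101100000
R = -160 − (-1669) = 1509 = 00010111100101
R = NOT 00010111100101 = 11101000011010 = -1510
R = −(-1510) = 1510 = 00010111100110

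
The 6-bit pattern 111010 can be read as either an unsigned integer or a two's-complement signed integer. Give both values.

unsigned = 58, signed = -6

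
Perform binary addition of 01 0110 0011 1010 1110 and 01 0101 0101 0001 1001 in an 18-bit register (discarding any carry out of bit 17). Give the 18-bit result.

101011100011000111

  010110001110101110
+ 010101010100011001
= 101011100011000111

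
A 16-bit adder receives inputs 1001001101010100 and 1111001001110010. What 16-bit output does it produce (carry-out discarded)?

  1001001101010100
+ 1111001001110010
= 1000010111000110  (discard carry-out 1)

1000010111000110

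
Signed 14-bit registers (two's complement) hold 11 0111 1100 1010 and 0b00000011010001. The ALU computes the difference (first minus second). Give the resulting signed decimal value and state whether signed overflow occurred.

11 0111 1100 1010 → 11011111001010 = -2102 (signed)
0b00000011010001 → 00000011010001 = 209 (signed)
Subtract via negate-and-add: invert 00000011010001 + 1 = 11111100101111 (i.e. -209).
  11011111001010
+ 11111100101111
= 11011011111001  (discard carry-out 1)
Result 11011011111001: MSB = 1 → 14073 − 16384 = -2311.
Both addends (after negating the subtrahend) are negative and so is the stored result: no signed overflow.

-2311; no overflow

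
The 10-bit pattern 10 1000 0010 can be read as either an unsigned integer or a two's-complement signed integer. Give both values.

unsigned = 642, signed = -382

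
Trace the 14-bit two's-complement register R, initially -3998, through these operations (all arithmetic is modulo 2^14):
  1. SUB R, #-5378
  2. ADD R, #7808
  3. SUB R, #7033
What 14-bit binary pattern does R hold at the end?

Start: R = -3998 = 11000001100010.
R = -3998 − (-5378) = 1380 = 00010101100100
R = 1380 + 7808 = 9188; wraps to -7196 = 10001111100100
R = -7196 − 7033 = -14229; wraps to 2155 = 00100001101011

00100001101011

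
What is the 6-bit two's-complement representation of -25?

100111

|-25| = 25 = 011001 in 6 bits.
Invert the bits: 100110. Add 1: 100111.
Check: 100111 reads as 39 − 64 = -25.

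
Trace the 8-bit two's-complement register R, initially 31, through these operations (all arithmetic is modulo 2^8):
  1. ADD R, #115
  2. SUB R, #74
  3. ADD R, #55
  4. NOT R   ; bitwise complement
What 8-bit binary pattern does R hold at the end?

Start: R = 31 = 00011111.
R = 31 + 115 = 146; wraps to -110 = 10010010
R = -110 − 74 = -184; wraps to 72 = 01001000
R = 72 + 55 = 127 = 01111111
R = NOT 01111111 = 10000000 = -128

10000000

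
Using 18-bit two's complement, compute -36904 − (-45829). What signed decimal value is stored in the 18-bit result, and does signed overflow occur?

8925; no overflow

-36904 → 110110111111011000
-45829 → 110100110011111011
Subtract via negate-and-add: invert 110100110011111011 + 1 = 001011001100000101 (i.e. 45829).
  110110111111011000
+ 001011001100000101
= 000010001011011101  (discard carry-out 1)
Result 000010001011011101: MSB = 0 → value 8925.
Addends (after negating the subtrahend) have opposite signs, so signed overflow cannot occur.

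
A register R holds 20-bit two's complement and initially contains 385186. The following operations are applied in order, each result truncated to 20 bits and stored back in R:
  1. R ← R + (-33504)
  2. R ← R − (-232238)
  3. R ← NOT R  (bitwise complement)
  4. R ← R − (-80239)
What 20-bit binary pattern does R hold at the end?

10000101000001111110

Start: R = 385186 = 01011110000010100010.
R = 385186 + (-33504) = 351682 = 01010101110111000010
R = 351682 − (-232238) = 583920; wraps to -464656 = 10001110100011110000
R = NOT 10001110100011110000 = 01110001011100001111 = 464655
R = 464655 − (-80239) = 544894; wraps to -503682 = 10000101000001111110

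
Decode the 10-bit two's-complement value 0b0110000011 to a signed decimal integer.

387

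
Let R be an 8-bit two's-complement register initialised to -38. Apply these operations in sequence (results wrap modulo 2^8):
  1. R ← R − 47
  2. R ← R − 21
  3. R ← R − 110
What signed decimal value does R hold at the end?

40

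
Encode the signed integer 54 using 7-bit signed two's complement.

0110110

54 is non-negative, so write it directly in 7 bits: 0110110.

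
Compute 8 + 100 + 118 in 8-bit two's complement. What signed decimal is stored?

8 + 100 = 108 (01101100)
108 + 118 = 226 → wraps to -30 (11100010)

-30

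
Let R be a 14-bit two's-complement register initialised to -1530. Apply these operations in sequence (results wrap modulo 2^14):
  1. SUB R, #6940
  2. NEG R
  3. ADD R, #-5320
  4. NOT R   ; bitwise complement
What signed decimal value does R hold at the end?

-3151

Start: R = -1530 = 11101000000110.
R = -1530 − 6940 = -8470; wraps to 7914 = 01111011101010
R = −(7914) = -7914 = 10000100010110
R = -7914 + (-5320) = -13234; wraps to 3150 = 00110001001110
R = NOT 00110001001110 = 11001110110001 = -3151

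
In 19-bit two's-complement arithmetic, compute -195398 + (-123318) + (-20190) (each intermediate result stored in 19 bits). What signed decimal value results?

185382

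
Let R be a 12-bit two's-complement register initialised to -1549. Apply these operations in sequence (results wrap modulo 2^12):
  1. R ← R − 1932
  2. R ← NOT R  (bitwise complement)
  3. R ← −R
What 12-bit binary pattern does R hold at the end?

Start: R = -1549 = 100111110011.
R = -1549 − 1932 = -3481; wraps to 615 = 001001100111
R = NOT 001001100111 = 110110011000 = -616
R = −(-616) = 616 = 001001101000

001001101000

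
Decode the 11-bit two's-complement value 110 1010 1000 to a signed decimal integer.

-344

MSB is 1, so the value is negative.
Unsigned reading: 1704. Subtract 2^11 = 2048: 1704 − 2048 = -344.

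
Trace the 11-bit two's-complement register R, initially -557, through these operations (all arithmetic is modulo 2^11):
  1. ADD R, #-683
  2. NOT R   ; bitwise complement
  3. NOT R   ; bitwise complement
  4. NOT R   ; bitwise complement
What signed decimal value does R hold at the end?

Start: R = -557 = 10111010011.
R = -557 + (-683) = -1240; wraps to 808 = 01100101000
R = NOT 01100101000 = 10011010111 = -809
R = NOT 10011010111 = 01100101000 = 808
R = NOT 01100101000 = 10011010111 = -809

-809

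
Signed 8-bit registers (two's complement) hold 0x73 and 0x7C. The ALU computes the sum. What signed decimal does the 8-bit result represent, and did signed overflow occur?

-17; overflow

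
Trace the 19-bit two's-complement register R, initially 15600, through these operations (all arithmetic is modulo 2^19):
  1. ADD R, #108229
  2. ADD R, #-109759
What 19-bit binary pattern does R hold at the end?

0000011011011110110

Start: R = 15600 = 0000011110011110000.
R = 15600 + 108229 = 123829 = 0011110001110110101
R = 123829 + (-109759) = 14070 = 0000011011011110110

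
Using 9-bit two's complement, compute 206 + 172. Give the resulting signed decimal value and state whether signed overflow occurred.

206 → 011001110
172 → 010101100
  011001110
+ 010101100
= 101111010
Result 101111010: MSB = 1 → 378 − 512 = -134.
Both addends are non-negative but the stored result is negative: signed overflow. The true value 206 + 172 = 378 lies outside [-256, 255].

-134; overflow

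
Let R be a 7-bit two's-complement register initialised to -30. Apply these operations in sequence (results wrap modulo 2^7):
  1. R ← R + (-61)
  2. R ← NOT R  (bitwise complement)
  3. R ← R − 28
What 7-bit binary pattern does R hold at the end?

0111110

Start: R = -30 = 1100010.
R = -30 + (-61) = -91; wraps to 37 = 0100101
R = NOT 0100101 = 1011010 = -38
R = -38 − 28 = -66; wraps to 62 = 0111110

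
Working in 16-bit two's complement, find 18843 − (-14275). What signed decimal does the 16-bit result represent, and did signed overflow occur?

-32418; overflow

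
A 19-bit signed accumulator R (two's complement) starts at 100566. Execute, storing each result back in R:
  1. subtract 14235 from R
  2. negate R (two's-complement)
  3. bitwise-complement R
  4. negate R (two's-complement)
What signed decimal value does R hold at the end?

-86330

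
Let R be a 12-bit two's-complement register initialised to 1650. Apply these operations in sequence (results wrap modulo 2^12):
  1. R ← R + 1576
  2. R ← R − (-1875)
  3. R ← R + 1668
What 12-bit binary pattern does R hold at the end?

Start: R = 1650 = 011001110010.
R = 1650 + 1576 = 3226; wraps to -870 = 110010011010
R = -870 − (-1875) = 1005 = 001111101101
R = 1005 + 1668 = 2673; wraps to -1423 = 101001110001

101001110001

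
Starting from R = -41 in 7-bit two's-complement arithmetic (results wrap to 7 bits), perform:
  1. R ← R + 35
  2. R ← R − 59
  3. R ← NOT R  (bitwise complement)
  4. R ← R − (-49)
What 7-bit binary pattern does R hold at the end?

Start: R = -41 = 1010111.
R = -41 + 35 = -6 = 1111010
R = -6 − 59 = -65; wraps to 63 = 0111111
R = NOT 0111111 = 1000000 = -64
R = -64 − (-49) = -15 = 1110001

1110001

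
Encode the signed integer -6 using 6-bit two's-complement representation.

|-6| = 6 = 000110 in 6 bits.
Invert the bits: 111001. Add 1: 111010.

111010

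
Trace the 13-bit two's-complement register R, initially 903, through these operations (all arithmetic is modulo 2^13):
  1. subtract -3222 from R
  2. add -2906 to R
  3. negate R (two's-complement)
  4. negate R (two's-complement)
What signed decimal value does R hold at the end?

1219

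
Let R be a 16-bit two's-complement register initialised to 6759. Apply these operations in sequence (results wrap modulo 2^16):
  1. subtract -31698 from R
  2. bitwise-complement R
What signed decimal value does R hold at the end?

Start: R = 6759 = 0001101001100111.
R = 6759 − (-31698) = 38457; wraps to -27079 = 1001011000111001
R = NOT 1001011000111001 = 0110100111000110 = 27078

27078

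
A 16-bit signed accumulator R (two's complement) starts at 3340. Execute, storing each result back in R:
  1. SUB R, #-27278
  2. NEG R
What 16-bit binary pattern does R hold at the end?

1000100001100110

Start: R = 3340 = 0000110100001100.
R = 3340 − (-27278) = 30618 = 0111011110011010
R = −(30618) = -30618 = 1000100001100110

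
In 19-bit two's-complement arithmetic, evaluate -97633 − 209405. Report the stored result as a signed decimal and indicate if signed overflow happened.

-97633 → 1101000001010011111
209405 → 0110011000111111101
Subtract via negate-and-add: invert 0110011000111111101 + 1 = 1001100111000000011 (i.e. -209405).
  1101000001010011111
+ 1001100111000000011
= 0110101000010100010  (discard carry-out 1)
Result 0110101000010100010: MSB = 0 → value 217250.
Both addends (after negating the subtrahend) are negative but the stored result is non-negative: signed overflow. The true value -97633 − 209405 = -307038 lies outside [-262144, 262143].

217250; overflow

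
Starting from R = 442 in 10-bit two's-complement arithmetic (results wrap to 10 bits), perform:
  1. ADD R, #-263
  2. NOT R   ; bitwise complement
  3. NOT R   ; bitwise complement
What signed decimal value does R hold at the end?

179

Start: R = 442 = 0110111010.
R = 442 + (-263) = 179 = 0010110011
R = NOT 0010110011 = 1101001100 = -180
R = NOT 1101001100 = 0010110011 = 179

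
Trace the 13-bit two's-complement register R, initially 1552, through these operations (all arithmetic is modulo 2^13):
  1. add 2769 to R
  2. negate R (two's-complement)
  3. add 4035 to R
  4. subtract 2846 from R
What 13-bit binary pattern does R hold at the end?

1001111000100

Start: R = 1552 = 0011000010000.
R = 1552 + 2769 = 4321; wraps to -3871 = 1000011100001
R = −(-3871) = 3871 = 0111100011111
R = 3871 + 4035 = 7906; wraps to -286 = 1111011100010
R = -286 − 2846 = -3132 = 1001111000100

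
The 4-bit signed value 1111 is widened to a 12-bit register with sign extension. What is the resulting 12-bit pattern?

MSB of 1111 is 1; replicate it into the new high bits.
11111111|1111 → 111111111111 (still -1).

111111111111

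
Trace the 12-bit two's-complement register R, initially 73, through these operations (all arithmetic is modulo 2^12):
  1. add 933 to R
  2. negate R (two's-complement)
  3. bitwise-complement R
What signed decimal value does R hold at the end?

1005

Start: R = 73 = 000001001001.
R = 73 + 933 = 1006 = 001111101110
R = −(1006) = -1006 = 110000010010
R = NOT 110000010010 = 001111101101 = 1005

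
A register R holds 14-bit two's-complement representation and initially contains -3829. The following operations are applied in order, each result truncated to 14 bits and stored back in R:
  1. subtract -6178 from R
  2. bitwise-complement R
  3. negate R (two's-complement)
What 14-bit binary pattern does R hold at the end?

00100100101110

Start: R = -3829 = 11000100001011.
R = -3829 − (-6178) = 2349 = 00100100101101
R = NOT 00100100101101 = 11011011010010 = -2350
R = −(-2350) = 2350 = 00100100101110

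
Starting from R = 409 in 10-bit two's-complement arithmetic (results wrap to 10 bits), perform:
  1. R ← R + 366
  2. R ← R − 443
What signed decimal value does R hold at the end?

Start: R = 409 = 0110011001.
R = 409 + 366 = 775; wraps to -249 = 1100000111
R = -249 − 443 = -692; wraps to 332 = 0101001100

332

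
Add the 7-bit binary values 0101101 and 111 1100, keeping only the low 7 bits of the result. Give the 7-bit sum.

  0101101
+ 1111100
= 0101001  (discard carry-out 1)

0101001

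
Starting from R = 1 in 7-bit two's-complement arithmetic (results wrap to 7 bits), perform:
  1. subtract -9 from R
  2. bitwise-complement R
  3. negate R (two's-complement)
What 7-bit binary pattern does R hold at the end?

0001011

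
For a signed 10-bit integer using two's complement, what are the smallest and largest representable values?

Minimum: −2^9 = -512.
Maximum: 2^9 − 1 = 511.

min = -512, max = 511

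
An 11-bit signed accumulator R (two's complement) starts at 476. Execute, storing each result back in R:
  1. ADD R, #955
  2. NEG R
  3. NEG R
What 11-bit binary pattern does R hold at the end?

10110010111

Start: R = 476 = 00111011100.
R = 476 + 955 = 1431; wraps to -617 = 10110010111
R = −(-617) = 617 = 01001101001
R = −(617) = -617 = 10110010111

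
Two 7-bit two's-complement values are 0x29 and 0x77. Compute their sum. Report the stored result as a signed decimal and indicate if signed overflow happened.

32; no overflow

0x29 = 0101001 = 41 (signed)
0x77 = 1110111 = -9 (signed)
  0101001
+ 1110111
= 0100000  (discard carry-out 1)
Result 0100000: MSB = 0 → value 32.
Addends have opposite signs, so signed overflow cannot occur.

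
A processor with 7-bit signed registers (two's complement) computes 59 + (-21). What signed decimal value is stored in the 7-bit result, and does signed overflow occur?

38; no overflow

59 → 0111011
-21 → 1101011
  0111011
+ 1101011
= 0100110  (discard carry-out 1)
Result 0100110: MSB = 0 → value 38.
Addends have opposite signs, so signed overflow cannot occur.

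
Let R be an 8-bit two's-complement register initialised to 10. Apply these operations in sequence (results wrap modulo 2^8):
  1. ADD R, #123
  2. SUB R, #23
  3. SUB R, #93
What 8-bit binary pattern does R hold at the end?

00010001

Start: R = 10 = 00001010.
R = 10 + 123 = 133; wraps to -123 = 10000101
R = -123 − 23 = -146; wraps to 110 = 01101110
R = 110 − 93 = 17 = 00010001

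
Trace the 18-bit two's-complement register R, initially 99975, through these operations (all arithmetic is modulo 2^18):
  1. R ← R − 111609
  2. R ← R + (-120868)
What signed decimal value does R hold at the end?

129642

Start: R = 99975 = 011000011010000111.
R = 99975 − 111609 = -11634 = 111101001010001110
R = -11634 + (-120868) = -132502; wraps to 129642 = 011111101001101010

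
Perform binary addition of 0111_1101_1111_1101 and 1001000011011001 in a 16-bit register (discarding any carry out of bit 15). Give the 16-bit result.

0000111011010110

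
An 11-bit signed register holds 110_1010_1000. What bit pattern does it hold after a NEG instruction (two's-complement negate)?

Invert: 00101010111. Add 1: 00101011000.
Check: 11010101000 = -344, 00101011000 = 344.

00101011000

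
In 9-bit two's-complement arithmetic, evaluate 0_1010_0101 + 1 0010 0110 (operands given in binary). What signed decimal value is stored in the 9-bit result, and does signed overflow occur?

0_1010_0101 → 010100101 = 165 (signed)
1 0010 0110 → 100100110 = -218 (signed)
  010100101
+ 100100110
= 111001011
Result 111001011: MSB = 1 → 459 − 512 = -53.
Addends have opposite signs, so signed overflow cannot occur.

-53; no overflow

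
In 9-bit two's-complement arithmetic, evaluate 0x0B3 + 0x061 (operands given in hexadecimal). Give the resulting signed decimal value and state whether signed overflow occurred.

0x0B3 = 010110011 = 179 (signed)
0x061 = 001100001 = 97 (signed)
  010110011
+ 001100001
= 100010100
Result 100010100: MSB = 1 → 276 − 512 = -236.
Both addends are non-negative but the stored result is negative: signed overflow. The true value 179 + 97 = 276 lies outside [-256, 255].

-236; overflow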